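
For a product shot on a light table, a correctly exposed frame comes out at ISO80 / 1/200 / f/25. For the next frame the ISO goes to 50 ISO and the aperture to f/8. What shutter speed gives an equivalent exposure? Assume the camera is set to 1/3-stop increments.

1/1250s

ISO: 80 → 64 → 50 — 2/3 stop lower (darker).
Aperture: f/25 → f/22 → f/20 → f/18 → f/16 → f/14 → f/13 → f/11 → f/10 → f/9 → f/8 — 3 1/3 stops larger aperture (brighter).
Net change so far: 2 2/3 stops brighter. Offset with the shutter speed: 1/200 → 1/250 → 1/320 → 1/400 → 1/500 → 1/640 → 1/800 → 1/1000 → 1/1250.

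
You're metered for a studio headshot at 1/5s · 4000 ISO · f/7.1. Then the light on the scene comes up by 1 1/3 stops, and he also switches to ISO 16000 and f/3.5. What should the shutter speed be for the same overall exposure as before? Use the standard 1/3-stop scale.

Scene light: 1 1/3 stops brighter.
ISO: 4000 → 5000 → 6400 → 8000 → 10000 → 12800 → 16000 — 2 stops higher (brighter).
Aperture: f/7.1 → f/6.3 → f/5.6 → f/5 → f/4.5 → f/4 → f/3.5 — 2 stops larger aperture (brighter).
Net so far: 5 1/3 stops brighter. Shutter speed: 1/5 → 1/6 → 1/8 → 1/10 → 1/13 → 1/15 → 1/20 → 1/25 → 1/30 → 1/40 → 1/50 → 1/60 → 1/80 → 1/100 → 1/125 → 1/160 → 1/200.

1/200s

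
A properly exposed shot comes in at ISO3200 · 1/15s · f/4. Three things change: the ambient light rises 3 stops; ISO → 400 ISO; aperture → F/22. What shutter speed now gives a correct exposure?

2 s

Scene light: 3 stops brighter.
ISO: 3200 → 1600 → 800 → 400 — 3 stops lower (darker).
Aperture: f/4 → f/5.6 → f/8 → f/11 → f/16 → f/22 — 5 stops stopped down (darker).
Net so far: 5 stops darker. Shutter speed: 1/15 → 1/8 → 1/4 → 1/2 → 1 → 2.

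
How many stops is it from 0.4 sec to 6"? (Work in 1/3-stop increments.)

0.4 → 0.5 → 0.6 → 0.8 → 1 → 1.3 → 1.6 → 2 → 2.5 → 3.2 → 4 → 5 → 6 — count the steps: 12 third-stops = 4 stops.

4 stops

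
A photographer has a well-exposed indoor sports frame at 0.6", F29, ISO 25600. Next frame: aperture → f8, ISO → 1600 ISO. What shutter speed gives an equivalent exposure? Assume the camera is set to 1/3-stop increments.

0.8 s

Aperture: f/29 → f/25 → f/22 → f/20 → f/18 → f/16 → f/14 → f/13 → f/11 → f/10 → f/9 → f/8 — 3 2/3 stops larger aperture (brighter).
ISO: 25600 → 20000 → 16000 → 12800 → 10000 → 8000 → 6400 → 5000 → 4000 → 3200 → 2500 → 2000 → 1600 — 4 stops lower (darker).
Net change so far: 1/3 stop darker. Offset with the shutter speed: 0.6 → 0.8.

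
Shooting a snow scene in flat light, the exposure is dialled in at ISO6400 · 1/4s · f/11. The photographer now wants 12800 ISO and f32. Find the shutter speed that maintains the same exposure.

ISO: 6400 → 12800 — 1 stop higher (brighter).
Aperture: f/11 → f/16 → f/22 → f/32 — 3 stops stopped down (darker).
Net change so far: 2 stops darker. Offset with the shutter speed: 1/4 → 1/2 → 1.

1 s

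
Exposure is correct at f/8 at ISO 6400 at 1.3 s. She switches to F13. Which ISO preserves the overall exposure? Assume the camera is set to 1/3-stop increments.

Aperture: f/8 → f/9 → f/10 → f/11 → f/13 — 1 1/3 stops narrower (darker).
Need 1 1/3 stops brighter from the ISO: 6400 → 8000 → 10000 → 12800 → 16000.

ISO 16000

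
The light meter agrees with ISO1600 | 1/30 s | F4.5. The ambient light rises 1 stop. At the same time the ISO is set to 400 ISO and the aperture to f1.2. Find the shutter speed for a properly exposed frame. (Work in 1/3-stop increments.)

Scene light: 1 stop brighter.
ISO: 1600 → 1250 → 1000 → 800 → 640 → 500 → 400 — 2 stops dropped (darker).
Aperture: f/4.5 → f/4 → f/3.5 → f/3.2 → f/2.8 → f/2.5 → f/2.2 → f/2 → f/1.8 → f/1.6 → f/1.4 → f/1.2 — 3 2/3 stops larger aperture (brighter).
Net so far: 2 2/3 stops brighter. Shutter speed: 1/30 → 1/40 → 1/50 → 1/60 → 1/80 → 1/100 → 1/125 → 1/160 → 1/200.

1/200s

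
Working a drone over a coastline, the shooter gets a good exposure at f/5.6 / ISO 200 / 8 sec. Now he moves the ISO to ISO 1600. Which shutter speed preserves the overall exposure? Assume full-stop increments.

ISO: 200 → 400 → 800 → 1600 — 3 stops higher (brighter).
Need 3 stops darker from the shutter speed: 8 → 4 → 2 → 1.

1 s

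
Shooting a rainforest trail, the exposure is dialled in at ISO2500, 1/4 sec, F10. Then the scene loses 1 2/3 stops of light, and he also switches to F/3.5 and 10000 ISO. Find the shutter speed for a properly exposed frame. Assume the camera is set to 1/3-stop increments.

1/40s

Scene light: 1 2/3 stops darker.
Aperture: f/10 → f/9 → f/8 → f/7.1 → f/6.3 → f/5.6 → f/5 → f/4.5 → f/4 → f/3.5 — 3 stops larger aperture (brighter).
ISO: 2500 → 3200 → 4000 → 5000 → 6400 → 8000 → 10000 — 2 stops raised (brighter).
Net so far: 3 1/3 stops brighter. Shutter speed: 1/4 → 1/5 → 1/6 → 1/8 → 1/10 → 1/13 → 1/15 → 1/20 → 1/25 → 1/30 → 1/40.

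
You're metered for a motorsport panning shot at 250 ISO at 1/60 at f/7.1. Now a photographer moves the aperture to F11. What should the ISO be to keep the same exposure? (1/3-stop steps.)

Aperture: f/7.1 → f/8 → f/9 → f/10 → f/11 — 1 1/3 stops stopped down (darker).
Need 1 1/3 stops brighter from the ISO: 250 → 320 → 400 → 500 → 640.

ISO 640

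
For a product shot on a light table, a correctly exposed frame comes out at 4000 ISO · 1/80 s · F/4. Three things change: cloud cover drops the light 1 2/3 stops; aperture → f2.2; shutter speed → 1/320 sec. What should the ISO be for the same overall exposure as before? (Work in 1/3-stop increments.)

Scene light: 1 2/3 stops darker.
Aperture: f/4 → f/3.5 → f/3.2 → f/2.8 → f/2.5 → f/2.2 — 1 2/3 stops wider (brighter).
Shutter speed: 1/80 → 1/100 → 1/125 → 1/160 → 1/200 → 1/250 → 1/320 — 2 stops shorter (darker).
Net so far: 2 stops darker. ISO: 4000 → 5000 → 6400 → 8000 → 10000 → 12800 → 16000.

ISO 16000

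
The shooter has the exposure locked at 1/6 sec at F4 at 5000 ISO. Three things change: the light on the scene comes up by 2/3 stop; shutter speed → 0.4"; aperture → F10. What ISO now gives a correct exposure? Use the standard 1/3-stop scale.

ISO 8000

Scene light: 2/3 stop brighter.
Shutter speed: 1/6 → 1/5 → 1/4 → 0.3 → 0.4 — 1 1/3 stops longer (brighter).
Aperture: f/4 → f/4.5 → f/5 → f/5.6 → f/6.3 → f/7.1 → f/8 → f/9 → f/10 — 2 2/3 stops narrower (darker).
Net so far: 2/3 stop darker. ISO: 5000 → 6400 → 8000.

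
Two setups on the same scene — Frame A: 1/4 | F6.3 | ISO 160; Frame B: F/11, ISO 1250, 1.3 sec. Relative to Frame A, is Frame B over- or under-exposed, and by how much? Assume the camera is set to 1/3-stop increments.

Aperture: f/6.3 → f/7.1 → f/8 → f/9 → f/10 → f/11 — 1 2/3 stops stopped down (darker).
Shutter speed: 1/4 → 0.3 → 0.4 → 0.5 → 0.6 → 0.8 → 1 → 1.3 — 2 1/3 stops slower (brighter).
ISO: 160 → 200 → 250 → 320 → 400 → 500 → 640 → 800 → 1000 → 1250 — 3 stops raised (brighter).
Net: −1 2/3 +2 1/3 +3 = +3 2/3 stops.

3 2/3 stops brighter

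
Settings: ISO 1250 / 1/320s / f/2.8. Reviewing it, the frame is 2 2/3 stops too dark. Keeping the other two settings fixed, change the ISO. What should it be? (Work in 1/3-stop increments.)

Underexposed by 2 2/3 stops → need 2 2/3 stops brighter.
ISO: 1250 → 1600 → 2000 → 2500 → 3200 → 4000 → 5000 → 6400 → 8000.

ISO 8000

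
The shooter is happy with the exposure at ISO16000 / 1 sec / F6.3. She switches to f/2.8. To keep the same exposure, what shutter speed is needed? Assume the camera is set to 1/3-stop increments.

Aperture: f/6.3 → f/5.6 → f/5 → f/4.5 → f/4 → f/3.5 → f/3.2 → f/2.8 — 2 1/3 stops wider (brighter).
Need 2 1/3 stops darker from the shutter speed: 1 → 0.8 → 0.6 → 0.5 → 0.4 → 0.3 → 1/4 → 1/5.

1/5s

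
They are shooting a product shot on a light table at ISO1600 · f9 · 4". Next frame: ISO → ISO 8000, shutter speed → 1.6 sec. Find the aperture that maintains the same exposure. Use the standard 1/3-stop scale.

f/13

ISO: 1600 → 2000 → 2500 → 3200 → 4000 → 5000 → 6400 → 8000 — 2 1/3 stops raised (brighter).
Shutter speed: 4 → 3.2 → 2.5 → 2 → 1.6 — 1 1/3 stops shorter (darker).
Net change so far: 1 stop brighter. Offset with the aperture: f/9 → f/10 → f/11 → f/13.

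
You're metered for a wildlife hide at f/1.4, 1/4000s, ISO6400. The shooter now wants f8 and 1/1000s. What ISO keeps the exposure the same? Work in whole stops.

ISO 51200

Aperture: f/1.4 → f/2 → f/2.8 → f/4 → f/5.6 → f/8 — 5 stops narrower (darker).
Shutter speed: 1/4000 → 1/2000 → 1/1000 — 2 stops slower (brighter).
Net change so far: 3 stops darker. Offset with the ISO: 6400 → 12800 → 25600 → 51200.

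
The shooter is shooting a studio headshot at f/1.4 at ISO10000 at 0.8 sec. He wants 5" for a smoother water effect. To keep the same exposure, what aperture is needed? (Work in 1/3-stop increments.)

Shutter speed: 0.8 → 1 → 1.3 → 1.6 → 2 → 2.5 → 3.2 → 4 → 5 — 2 2/3 stops longer (brighter).
Need 2 2/3 stops darker from the aperture: f/1.4 → f/1.6 → f/1.8 → f/2 → f/2.2 → f/2.5 → f/2.8 → f/3.2 → f/3.5.

f/3.5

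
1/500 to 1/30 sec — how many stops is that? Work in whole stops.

1/500 → 1/250 → 1/125 → 1/60 → 1/30 — count the steps: 4 stops.

4 stops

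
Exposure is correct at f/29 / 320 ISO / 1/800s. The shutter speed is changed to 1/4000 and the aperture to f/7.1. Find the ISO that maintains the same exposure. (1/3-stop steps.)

ISO 100

Shutter speed: 1/800 → 1/1000 → 1/1250 → 1/1600 → 1/2000 → 1/2500 → 1/3200 → 1/4000 — 2 1/3 stops shorter (darker).
Aperture: f/29 → f/25 → f/22 → f/20 → f/18 → f/16 → f/14 → f/13 → f/11 → f/10 → f/9 → f/8 → f/7.1 — 4 stops larger aperture (brighter).
Net change so far: 1 2/3 stops brighter. Offset with the ISO: 320 → 250 → 200 → 160 → 125 → 100.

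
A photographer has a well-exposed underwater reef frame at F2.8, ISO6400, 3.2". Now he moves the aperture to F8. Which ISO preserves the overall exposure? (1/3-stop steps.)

ISO 51200

Aperture: f/2.8 → f/3.2 → f/3.5 → f/4 → f/4.5 → f/5 → f/5.6 → f/6.3 → f/7.1 → f/8 — 3 stops narrower (darker).
Need 3 stops brighter from the ISO: 6400 → 8000 → 10000 → 12800 → 16000 → 20000 → 25600 → 32000 → 40000 → 51200.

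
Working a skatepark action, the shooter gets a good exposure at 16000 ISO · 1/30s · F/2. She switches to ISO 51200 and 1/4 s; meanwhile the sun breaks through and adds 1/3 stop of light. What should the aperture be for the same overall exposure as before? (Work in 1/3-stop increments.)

Scene light: 1/3 stop brighter.
ISO: 16000 → 20000 → 25600 → 32000 → 40000 → 51200 — 1 2/3 stops raised (brighter).
Shutter speed: 1/30 → 1/25 → 1/20 → 1/15 → 1/13 → 1/10 → 1/8 → 1/6 → 1/5 → 1/4 — 3 stops slower (brighter).
Net so far: 5 stops brighter. Aperture: f/2 → f/2.2 → f/2.5 → f/2.8 → f/3.2 → f/3.5 → f/4 → f/4.5 → f/5 → f/5.6 → f/6.3 → f/7.1 → f/8 → f/9 → f/10 → f/11.

f/11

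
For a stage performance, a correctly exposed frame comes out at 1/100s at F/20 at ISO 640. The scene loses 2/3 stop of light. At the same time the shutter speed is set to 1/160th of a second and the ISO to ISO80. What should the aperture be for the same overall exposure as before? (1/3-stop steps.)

f/4.5

Scene light: 2/3 stop darker.
Shutter speed: 1/100 → 1/125 → 1/160 — 2/3 stop faster (darker).
ISO: 640 → 500 → 400 → 320 → 250 → 200 → 160 → 125 → 100 → 80 — 3 stops dropped (darker).
Net so far: 4 1/3 stops darker. Aperture: f/20 → f/18 → f/16 → f/14 → f/13 → f/11 → f/10 → f/9 → f/8 → f/7.1 → f/6.3 → f/5.6 → f/5 → f/4.5.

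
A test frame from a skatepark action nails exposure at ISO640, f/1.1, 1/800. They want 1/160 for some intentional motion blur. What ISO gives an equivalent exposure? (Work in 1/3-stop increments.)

ISO 125

Shutter speed: 1/800 → 1/640 → 1/500 → 1/400 → 1/320 → 1/250 → 1/200 → 1/160 — 2 1/3 stops longer (brighter).
Need 2 1/3 stops darker from the ISO: 640 → 500 → 400 → 320 → 250 → 200 → 160 → 125.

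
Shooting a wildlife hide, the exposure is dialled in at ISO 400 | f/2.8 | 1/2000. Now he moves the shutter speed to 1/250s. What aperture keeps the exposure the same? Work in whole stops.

f/8

Shutter speed: 1/2000 → 1/1000 → 1/500 → 1/250 — 3 stops slower (brighter).
Need 3 stops darker from the aperture: f/2.8 → f/4 → f/5.6 → f/8.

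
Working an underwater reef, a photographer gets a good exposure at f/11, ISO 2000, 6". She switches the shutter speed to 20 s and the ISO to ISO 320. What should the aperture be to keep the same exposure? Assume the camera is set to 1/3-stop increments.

f/8

Shutter speed: 6 → 8 → 10 → 13 → 15 → 20 — 1 2/3 stops longer (brighter).
ISO: 2000 → 1600 → 1250 → 1000 → 800 → 640 → 500 → 400 → 320 — 2 2/3 stops dropped (darker).
Net change so far: 1 stop darker. Offset with the aperture: f/11 → f/10 → f/9 → f/8.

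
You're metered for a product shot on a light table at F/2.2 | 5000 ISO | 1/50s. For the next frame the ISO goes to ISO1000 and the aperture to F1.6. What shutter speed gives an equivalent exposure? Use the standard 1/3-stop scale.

ISO: 5000 → 4000 → 3200 → 2500 → 2000 → 1600 → 1250 → 1000 — 2 1/3 stops dropped (darker).
Aperture: f/2.2 → f/2 → f/1.8 → f/1.6 — 1 stop larger aperture (brighter).
Net change so far: 1 1/3 stops darker. Offset with the shutter speed: 1/50 → 1/40 → 1/30 → 1/25 → 1/20.

1/20s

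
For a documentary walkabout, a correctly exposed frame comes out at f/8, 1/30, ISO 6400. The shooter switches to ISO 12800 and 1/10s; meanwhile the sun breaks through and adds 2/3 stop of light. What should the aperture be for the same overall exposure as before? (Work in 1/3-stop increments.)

f/25

Scene light: 2/3 stop brighter.
ISO: 6400 → 8000 → 10000 → 12800 — 1 stop raised (brighter).
Shutter speed: 1/30 → 1/25 → 1/20 → 1/15 → 1/13 → 1/10 — 1 2/3 stops longer (brighter).
Net so far: 3 1/3 stops brighter. Aperture: f/8 → f/9 → f/10 → f/11 → f/13 → f/14 → f/16 → f/18 → f/20 → f/22 → f/25.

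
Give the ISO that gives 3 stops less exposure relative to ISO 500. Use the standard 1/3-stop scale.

ISO: 500 → 400 → 320 → 250 → 200 → 160 → 125 → 100 → 80 → 64 — 3 stops lower (darker).

ISO 64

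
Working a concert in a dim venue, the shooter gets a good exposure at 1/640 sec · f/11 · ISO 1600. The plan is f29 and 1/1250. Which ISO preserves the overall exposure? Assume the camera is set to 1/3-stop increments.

Aperture: f/11 → f/13 → f/14 → f/16 → f/18 → f/20 → f/22 → f/25 → f/29 — 2 2/3 stops stopped down (darker).
Shutter speed: 1/640 → 1/800 → 1/1000 → 1/1250 — 1 stop shorter (darker).
Net change so far: 3 2/3 stops darker. Offset with the ISO: 1600 → 2000 → 2500 → 3200 → 4000 → 5000 → 6400 → 8000 → 10000 → 12800 → 16000 → 20000.

ISO 20000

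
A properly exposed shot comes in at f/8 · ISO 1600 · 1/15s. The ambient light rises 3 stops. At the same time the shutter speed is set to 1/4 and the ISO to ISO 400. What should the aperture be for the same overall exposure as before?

Scene light: 3 stops brighter.
Shutter speed: 1/15 → 1/8 → 1/4 — 2 stops longer (brighter).
ISO: 1600 → 800 → 400 — 2 stops lower (darker).
Net so far: 3 stops brighter. Aperture: f/8 → f/11 → f/16 → f/22.

f/22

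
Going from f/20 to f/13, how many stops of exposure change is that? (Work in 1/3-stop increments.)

f/20 → f/18 → f/16 → f/14 → f/13 — count the steps: 4 third-stops = 1 1/3 stops.

1 1/3 stops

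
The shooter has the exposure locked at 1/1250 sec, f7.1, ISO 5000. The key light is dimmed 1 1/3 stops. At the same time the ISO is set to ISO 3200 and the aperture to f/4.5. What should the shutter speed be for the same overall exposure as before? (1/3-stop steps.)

Scene light: 1 1/3 stops darker.
ISO: 5000 → 4000 → 3200 — 2/3 stop dropped (darker).
Aperture: f/7.1 → f/6.3 → f/5.6 → f/5 → f/4.5 — 1 1/3 stops wider (brighter).
Net so far: 2/3 stop darker. Shutter speed: 1/1250 → 1/1000 → 1/800.

1/800s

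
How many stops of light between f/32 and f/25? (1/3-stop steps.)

2/3 stop

f/32 → f/29 → f/25 — count the steps: 2 third-stops = 2/3 stop.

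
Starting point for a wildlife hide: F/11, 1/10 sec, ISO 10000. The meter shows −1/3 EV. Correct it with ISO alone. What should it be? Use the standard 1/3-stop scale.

ISO 12800

Underexposed by 1/3 stop → need 1/3 stop brighter.
ISO: 10000 → 12800.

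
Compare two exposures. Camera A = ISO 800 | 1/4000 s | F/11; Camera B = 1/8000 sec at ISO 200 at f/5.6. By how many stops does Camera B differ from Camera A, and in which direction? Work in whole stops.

1 stop darker

Aperture: f/11 → f/8 → f/5.6 — 2 stops wider (brighter).
Shutter speed: 1/4000 → 1/8000 — 1 stop shorter (darker).
ISO: 800 → 400 → 200 — 2 stops lower (darker).
Net: +2 −1 −2 = −1 stop.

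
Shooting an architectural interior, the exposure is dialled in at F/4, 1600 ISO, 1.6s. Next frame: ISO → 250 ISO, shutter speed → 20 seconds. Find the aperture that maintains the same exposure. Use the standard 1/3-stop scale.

ISO: 1600 → 1250 → 1000 → 800 → 640 → 500 → 400 → 320 → 250 — 2 2/3 stops dropped (darker).
Shutter speed: 1.6 → 2 → 2.5 → 3.2 → 4 → 5 → 6 → 8 → 10 → 13 → 15 → 20 — 3 2/3 stops slower (brighter).
Net change so far: 1 stop brighter. Offset with the aperture: f/4 → f/4.5 → f/5 → f/5.6.

f/5.6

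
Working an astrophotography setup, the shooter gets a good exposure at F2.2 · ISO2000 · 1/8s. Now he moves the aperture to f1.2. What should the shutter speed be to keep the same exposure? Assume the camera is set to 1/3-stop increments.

1/25s

Aperture: f/2.2 → f/2 → f/1.8 → f/1.6 → f/1.4 → f/1.2 — 1 2/3 stops opened up (brighter).
Need 1 2/3 stops darker from the shutter speed: 1/8 → 1/10 → 1/13 → 1/15 → 1/20 → 1/25.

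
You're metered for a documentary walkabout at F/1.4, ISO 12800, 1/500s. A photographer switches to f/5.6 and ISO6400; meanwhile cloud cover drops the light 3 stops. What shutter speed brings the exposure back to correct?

Scene light: 3 stops darker.
Aperture: f/1.4 → f/2 → f/2.8 → f/4 → f/5.6 — 4 stops narrower (darker).
ISO: 12800 → 6400 — 1 stop dropped (darker).
Net so far: 8 stops darker. Shutter speed: 1/500 → 1/250 → 1/125 → 1/60 → 1/30 → 1/15 → 1/8 → 1/4 → 1/2.

1/2s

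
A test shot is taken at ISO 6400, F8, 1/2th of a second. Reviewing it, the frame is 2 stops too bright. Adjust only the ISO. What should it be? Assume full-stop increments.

Overexposed by 2 stops → need 2 stops darker.
ISO: 6400 → 3200 → 1600.

ISO 1600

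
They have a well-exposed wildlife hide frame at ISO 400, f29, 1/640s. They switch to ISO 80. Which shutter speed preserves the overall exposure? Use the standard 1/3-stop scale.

1/125s

ISO: 400 → 320 → 250 → 200 → 160 → 125 → 100 → 80 — 2 1/3 stops dropped (darker).
Need 2 1/3 stops brighter from the shutter speed: 1/640 → 1/500 → 1/400 → 1/320 → 1/250 → 1/200 → 1/160 → 1/125.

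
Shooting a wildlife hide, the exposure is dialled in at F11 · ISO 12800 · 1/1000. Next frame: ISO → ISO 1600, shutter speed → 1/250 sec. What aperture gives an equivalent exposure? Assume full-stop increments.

ISO: 12800 → 6400 → 3200 → 1600 — 3 stops dropped (darker).
Shutter speed: 1/1000 → 1/500 → 1/250 — 2 stops slower (brighter).
Net change so far: 1 stop darker. Offset with the aperture: f/11 → f/8.

f/8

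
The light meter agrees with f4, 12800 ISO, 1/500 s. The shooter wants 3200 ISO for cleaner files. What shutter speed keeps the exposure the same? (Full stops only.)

1/125s

ISO: 12800 → 6400 → 3200 — 2 stops lower (darker).
Need 2 stops brighter from the shutter speed: 1/500 → 1/250 → 1/125.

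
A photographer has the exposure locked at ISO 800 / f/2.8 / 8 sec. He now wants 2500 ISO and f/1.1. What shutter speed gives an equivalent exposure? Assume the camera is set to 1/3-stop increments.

ISO: 800 → 1000 → 1250 → 1600 → 2000 → 2500 — 1 2/3 stops higher (brighter).
Aperture: f/2.8 → f/2.5 → f/2.2 → f/2 → f/1.8 → f/1.6 → f/1.4 → f/1.2 → f/1.1 — 2 2/3 stops larger aperture (brighter).
Net change so far: 4 1/3 stops brighter. Offset with the shutter speed: 8 → 6 → 5 → 4 → 3.2 → 2.5 → 2 → 1.6 → 1.3 → 1 → 0.8 → 0.6 → 0.5 → 0.4.

0.4 s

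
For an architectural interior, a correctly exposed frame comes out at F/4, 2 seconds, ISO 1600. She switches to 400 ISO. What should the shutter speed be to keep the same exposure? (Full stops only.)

8 s

ISO: 1600 → 800 → 400 — 2 stops lower (darker).
Need 2 stops brighter from the shutter speed: 2 → 4 → 8.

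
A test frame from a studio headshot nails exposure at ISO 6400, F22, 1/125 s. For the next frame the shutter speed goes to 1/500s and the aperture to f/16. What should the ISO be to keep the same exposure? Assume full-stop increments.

Shutter speed: 1/125 → 1/250 → 1/500 — 2 stops shorter (darker).
Aperture: f/22 → f/16 — 1 stop larger aperture (brighter).
Net change so far: 1 stop darker. Offset with the ISO: 6400 → 12800.

ISO 12800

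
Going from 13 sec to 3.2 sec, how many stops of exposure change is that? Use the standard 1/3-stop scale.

2 stops

13 → 10 → 8 → 6 → 5 → 4 → 3.2 — count the steps: 6 third-stops = 2 stops.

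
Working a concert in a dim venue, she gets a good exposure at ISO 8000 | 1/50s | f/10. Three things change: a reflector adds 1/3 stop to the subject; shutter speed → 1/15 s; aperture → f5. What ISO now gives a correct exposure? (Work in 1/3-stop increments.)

ISO 500

Scene light: 1/3 stop brighter.
Shutter speed: 1/50 → 1/40 → 1/30 → 1/25 → 1/20 → 1/15 — 1 2/3 stops slower (brighter).
Aperture: f/10 → f/9 → f/8 → f/7.1 → f/6.3 → f/5.6 → f/5 — 2 stops wider (brighter).
Net so far: 4 stops brighter. ISO: 8000 → 6400 → 5000 → 4000 → 3200 → 2500 → 2000 → 1600 → 1250 → 1000 → 800 → 640 → 500.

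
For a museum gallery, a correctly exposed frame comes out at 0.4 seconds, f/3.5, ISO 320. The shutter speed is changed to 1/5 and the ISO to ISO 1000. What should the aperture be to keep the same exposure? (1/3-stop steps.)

Shutter speed: 0.4 → 0.3 → 1/4 → 1/5 — 1 stop shorter (darker).
ISO: 320 → 400 → 500 → 640 → 800 → 1000 — 1 2/3 stops raised (brighter).
Net change so far: 2/3 stop brighter. Offset with the aperture: f/3.5 → f/4 → f/4.5.

f/4.5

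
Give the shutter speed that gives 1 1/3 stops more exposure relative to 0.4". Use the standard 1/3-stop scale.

1 s

Shutter speed: 0.4 → 0.5 → 0.6 → 0.8 → 1 — 1 1/3 stops longer (brighter).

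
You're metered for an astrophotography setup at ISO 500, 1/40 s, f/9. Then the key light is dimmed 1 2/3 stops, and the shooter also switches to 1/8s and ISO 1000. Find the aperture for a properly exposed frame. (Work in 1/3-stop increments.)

f/16

Scene light: 1 2/3 stops darker.
Shutter speed: 1/40 → 1/30 → 1/25 → 1/20 → 1/15 → 1/13 → 1/10 → 1/8 — 2 1/3 stops longer (brighter).
ISO: 500 → 640 → 800 → 1000 — 1 stop raised (brighter).
Net so far: 1 2/3 stops brighter. Aperture: f/9 → f/10 → f/11 → f/13 → f/14 → f/16.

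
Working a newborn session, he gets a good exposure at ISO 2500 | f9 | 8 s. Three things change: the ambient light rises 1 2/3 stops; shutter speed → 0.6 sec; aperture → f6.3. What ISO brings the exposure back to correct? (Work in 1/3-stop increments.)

Scene light: 1 2/3 stops brighter.
Shutter speed: 8 → 6 → 5 → 4 → 3.2 → 2.5 → 2 → 1.6 → 1.3 → 1 → 0.8 → 0.6 — 3 2/3 stops faster (darker).
Aperture: f/9 → f/8 → f/7.1 → f/6.3 — 1 stop wider (brighter).
Net so far: 1 stop darker. ISO: 2500 → 3200 → 4000 → 5000.

ISO 5000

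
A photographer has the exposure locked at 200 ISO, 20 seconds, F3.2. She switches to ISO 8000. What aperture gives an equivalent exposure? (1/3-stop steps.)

ISO: 200 → 250 → 320 → 400 → 500 → 640 → 800 → 1000 → 1250 → 1600 → 2000 → 2500 → 3200 → 4000 → 5000 → 6400 → 8000 — 5 1/3 stops raised (brighter).
Need 5 1/3 stops darker from the aperture: f/3.2 → f/3.5 → f/4 → f/4.5 → f/5 → f/5.6 → f/6.3 → f/7.1 → f/8 → f/9 → f/10 → f/11 → f/13 → f/14 → f/16 → f/18 → f/20.

f/20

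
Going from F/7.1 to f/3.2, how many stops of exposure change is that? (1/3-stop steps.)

f/7.1 → f/6.3 → f/5.6 → f/5 → f/4.5 → f/4 → f/3.5 → f/3.2 — count the steps: 7 third-stops = 2 1/3 stops.

2 1/3 stops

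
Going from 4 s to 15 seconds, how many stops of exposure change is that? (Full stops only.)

2 stops

4 → 8 → 15 — count the steps: 2 stops.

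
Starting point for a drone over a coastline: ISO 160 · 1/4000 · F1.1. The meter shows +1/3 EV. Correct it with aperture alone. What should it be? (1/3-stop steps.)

Overexposed by 1/3 stop → need 1/3 stop darker.
Aperture: f/1.1 → f/1.2.

f/1.2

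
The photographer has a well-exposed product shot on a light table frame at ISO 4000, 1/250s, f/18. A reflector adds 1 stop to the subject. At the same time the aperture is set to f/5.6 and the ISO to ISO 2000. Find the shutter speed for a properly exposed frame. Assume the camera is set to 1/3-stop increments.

Scene light: 1 stop brighter.
Aperture: f/18 → f/16 → f/14 → f/13 → f/11 → f/10 → f/9 → f/8 → f/7.1 → f/6.3 → f/5.6 — 3 1/3 stops opened up (brighter).
ISO: 4000 → 3200 → 2500 → 2000 — 1 stop lower (darker).
Net so far: 3 1/3 stops brighter. Shutter speed: 1/250 → 1/320 → 1/400 → 1/500 → 1/640 → 1/800 → 1/1000 → 1/1250 → 1/1600 → 1/2000 → 1/2500.

1/2500s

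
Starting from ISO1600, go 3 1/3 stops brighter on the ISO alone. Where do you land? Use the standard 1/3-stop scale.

ISO 16000

ISO: 1600 → 2000 → 2500 → 3200 → 4000 → 5000 → 6400 → 8000 → 10000 → 12800 → 16000 — 3 1/3 stops higher (brighter).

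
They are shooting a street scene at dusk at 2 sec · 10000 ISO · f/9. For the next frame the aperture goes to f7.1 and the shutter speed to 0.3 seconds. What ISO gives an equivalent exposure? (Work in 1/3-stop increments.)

ISO 40000

Aperture: f/9 → f/8 → f/7.1 — 2/3 stop larger aperture (brighter).
Shutter speed: 2 → 1.6 → 1.3 → 1 → 0.8 → 0.6 → 0.5 → 0.4 → 0.3 — 2 2/3 stops shorter (darker).
Net change so far: 2 stops darker. Offset with the ISO: 10000 → 12800 → 16000 → 20000 → 25600 → 32000 → 40000.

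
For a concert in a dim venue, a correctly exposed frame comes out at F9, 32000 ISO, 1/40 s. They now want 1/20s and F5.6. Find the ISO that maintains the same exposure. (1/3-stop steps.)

Shutter speed: 1/40 → 1/30 → 1/25 → 1/20 — 1 stop longer (brighter).
Aperture: f/9 → f/8 → f/7.1 → f/6.3 → f/5.6 — 1 1/3 stops wider (brighter).
Net change so far: 2 1/3 stops brighter. Offset with the ISO: 32000 → 25600 → 20000 → 16000 → 12800 → 10000 → 8000 → 6400.

ISO 6400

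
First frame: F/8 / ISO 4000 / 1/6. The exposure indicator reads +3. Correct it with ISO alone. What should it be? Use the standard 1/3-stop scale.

ISO 500

Overexposed by 3 stops → need 3 stops darker.
ISO: 4000 → 3200 → 2500 → 2000 → 1600 → 1250 → 1000 → 800 → 640 → 500.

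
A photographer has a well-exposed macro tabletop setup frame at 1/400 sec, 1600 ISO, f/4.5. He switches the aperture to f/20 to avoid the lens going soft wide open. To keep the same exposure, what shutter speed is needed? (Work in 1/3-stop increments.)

Aperture: f/4.5 → f/5 → f/5.6 → f/6.3 → f/7.1 → f/8 → f/9 → f/10 → f/11 → f/13 → f/14 → f/16 → f/18 → f/20 — 4 1/3 stops stopped down (darker).
Need 4 1/3 stops brighter from the shutter speed: 1/400 → 1/320 → 1/250 → 1/200 → 1/160 → 1/125 → 1/100 → 1/80 → 1/60 → 1/50 → 1/40 → 1/30 → 1/25 → 1/20.

1/20s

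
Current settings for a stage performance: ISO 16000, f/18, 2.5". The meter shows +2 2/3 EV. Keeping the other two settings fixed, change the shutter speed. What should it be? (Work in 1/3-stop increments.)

Overexposed by 2 2/3 stops → need 2 2/3 stops darker.
Shutter speed: 2.5 → 2 → 1.6 → 1.3 → 1 → 0.8 → 0.6 → 0.5 → 0.4.

0.4 s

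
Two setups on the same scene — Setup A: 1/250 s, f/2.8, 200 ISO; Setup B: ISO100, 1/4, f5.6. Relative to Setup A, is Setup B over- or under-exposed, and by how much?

3 stops brighter

Aperture: f/2.8 → f/4 → f/5.6 — 2 stops stopped down (darker).
Shutter speed: 1/250 → 1/125 → 1/60 → 1/30 → 1/15 → 1/8 → 1/4 — 6 stops slower (brighter).
ISO: 200 → 100 — 1 stop lower (darker).
Net: −2 +6 −1 = +3 stops.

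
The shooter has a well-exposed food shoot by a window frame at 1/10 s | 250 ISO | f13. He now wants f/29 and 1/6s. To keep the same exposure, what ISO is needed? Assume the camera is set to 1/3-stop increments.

ISO 800

Aperture: f/13 → f/14 → f/16 → f/18 → f/20 → f/22 → f/25 → f/29 — 2 1/3 stops smaller aperture (darker).
Shutter speed: 1/10 → 1/8 → 1/6 — 2/3 stop longer (brighter).
Net change so far: 1 2/3 stops darker. Offset with the ISO: 250 → 320 → 400 → 500 → 640 → 800.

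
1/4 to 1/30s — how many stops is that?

3 stops

1/4 → 1/8 → 1/15 → 1/30 — count the steps: 3 stops.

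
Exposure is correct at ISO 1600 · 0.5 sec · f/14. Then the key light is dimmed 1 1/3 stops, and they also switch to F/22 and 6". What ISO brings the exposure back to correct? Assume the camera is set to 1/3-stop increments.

Scene light: 1 1/3 stops darker.
Aperture: f/14 → f/16 → f/18 → f/20 → f/22 — 1 1/3 stops stopped down (darker).
Shutter speed: 0.5 → 0.6 → 0.8 → 1 → 1.3 → 1.6 → 2 → 2.5 → 3.2 → 4 → 5 → 6 — 3 2/3 stops longer (brighter).
Net so far: 1 stop brighter. ISO: 1600 → 1250 → 1000 → 800.

ISO 800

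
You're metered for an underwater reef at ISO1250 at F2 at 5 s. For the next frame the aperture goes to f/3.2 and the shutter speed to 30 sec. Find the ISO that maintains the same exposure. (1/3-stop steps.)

Aperture: f/2 → f/2.2 → f/2.5 → f/2.8 → f/3.2 — 1 1/3 stops smaller aperture (darker).
Shutter speed: 5 → 6 → 8 → 10 → 13 → 15 → 20 → 25 → 30 — 2 2/3 stops slower (brighter).
Net change so far: 1 1/3 stops brighter. Offset with the ISO: 1250 → 1000 → 800 → 640 → 500.

ISO 500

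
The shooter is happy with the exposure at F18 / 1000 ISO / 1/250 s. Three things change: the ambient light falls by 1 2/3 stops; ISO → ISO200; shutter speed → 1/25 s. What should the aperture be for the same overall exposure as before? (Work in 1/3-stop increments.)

Scene light: 1 2/3 stops darker.
ISO: 1000 → 800 → 640 → 500 → 400 → 320 → 250 → 200 — 2 1/3 stops lower (darker).
Shutter speed: 1/250 → 1/200 → 1/160 → 1/125 → 1/100 → 1/80 → 1/60 → 1/50 → 1/40 → 1/30 → 1/25 — 3 1/3 stops slower (brighter).
Net so far: 2/3 stop darker. Aperture: f/18 → f/16 → f/14.

f/14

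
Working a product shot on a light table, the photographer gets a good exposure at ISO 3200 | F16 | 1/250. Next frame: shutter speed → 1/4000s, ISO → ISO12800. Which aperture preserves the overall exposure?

f/8

Shutter speed: 1/250 → 1/500 → 1/1000 → 1/2000 → 1/4000 — 4 stops faster (darker).
ISO: 3200 → 6400 → 12800 — 2 stops raised (brighter).
Net change so far: 2 stops darker. Offset with the aperture: f/16 → f/11 → f/8.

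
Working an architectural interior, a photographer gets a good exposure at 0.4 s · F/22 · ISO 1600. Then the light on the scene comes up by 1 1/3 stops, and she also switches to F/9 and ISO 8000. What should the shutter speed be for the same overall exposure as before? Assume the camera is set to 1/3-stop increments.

1/200s

Scene light: 1 1/3 stops brighter.
Aperture: f/22 → f/20 → f/18 → f/16 → f/14 → f/13 → f/11 → f/10 → f/9 — 2 2/3 stops opened up (brighter).
ISO: 1600 → 2000 → 2500 → 3200 → 4000 → 5000 → 6400 → 8000 — 2 1/3 stops raised (brighter).
Net so far: 6 1/3 stops brighter. Shutter speed: 0.4 → 0.3 → 1/4 → 1/5 → 1/6 → 1/8 → 1/10 → 1/13 → 1/15 → 1/20 → 1/25 → 1/30 → 1/40 → 1/50 → 1/60 → 1/80 → 1/100 → 1/125 → 1/160 → 1/200.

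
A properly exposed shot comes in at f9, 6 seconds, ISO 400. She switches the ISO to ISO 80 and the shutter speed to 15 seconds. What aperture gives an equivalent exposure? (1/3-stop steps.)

f/6.3

ISO: 400 → 320 → 250 → 200 → 160 → 125 → 100 → 80 — 2 1/3 stops dropped (darker).
Shutter speed: 6 → 8 → 10 → 13 → 15 — 1 1/3 stops longer (brighter).
Net change so far: 1 stop darker. Offset with the aperture: f/9 → f/8 → f/7.1 → f/6.3.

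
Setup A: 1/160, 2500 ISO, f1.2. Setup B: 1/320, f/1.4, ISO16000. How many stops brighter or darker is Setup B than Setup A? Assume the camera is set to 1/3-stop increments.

Aperture: f/1.2 → f/1.4 — 1/3 stop narrower (darker).
Shutter speed: 1/160 → 1/200 → 1/250 → 1/320 — 1 stop faster (darker).
ISO: 2500 → 3200 → 4000 → 5000 → 6400 → 8000 → 10000 → 12800 → 16000 — 2 2/3 stops higher (brighter).
Net: −1/3 −1 +2 2/3 = +1 1/3 stops.

1 1/3 stops brighter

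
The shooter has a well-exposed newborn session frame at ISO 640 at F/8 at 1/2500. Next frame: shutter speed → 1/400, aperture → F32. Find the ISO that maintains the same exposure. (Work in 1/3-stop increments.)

ISO 1600

Shutter speed: 1/2500 → 1/2000 → 1/1600 → 1/1250 → 1/1000 → 1/800 → 1/640 → 1/500 → 1/400 — 2 2/3 stops slower (brighter).
Aperture: f/8 → f/9 → f/10 → f/11 → f/13 → f/14 → f/16 → f/18 → f/20 → f/22 → f/25 → f/29 → f/32 — 4 stops smaller aperture (darker).
Net change so far: 1 1/3 stops darker. Offset with the ISO: 640 → 800 → 1000 → 1250 → 1600.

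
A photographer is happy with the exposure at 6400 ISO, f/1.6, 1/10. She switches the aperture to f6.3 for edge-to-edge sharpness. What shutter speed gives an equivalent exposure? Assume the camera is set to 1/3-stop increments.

Aperture: f/1.6 → f/1.8 → f/2 → f/2.2 → f/2.5 → f/2.8 → f/3.2 → f/3.5 → f/4 → f/4.5 → f/5 → f/5.6 → f/6.3 — 4 stops stopped down (darker).
Need 4 stops brighter from the shutter speed: 1/10 → 1/8 → 1/6 → 1/5 → 1/4 → 0.3 → 0.4 → 0.5 → 0.6 → 0.8 → 1 → 1.3 → 1.6.

1.6 s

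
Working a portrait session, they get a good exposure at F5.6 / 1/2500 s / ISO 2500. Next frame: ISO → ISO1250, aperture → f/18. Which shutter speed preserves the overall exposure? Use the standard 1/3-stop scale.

1/125s

ISO: 2500 → 2000 → 1600 → 1250 — 1 stop dropped (darker).
Aperture: f/5.6 → f/6.3 → f/7.1 → f/8 → f/9 → f/10 → f/11 → f/13 → f/14 → f/16 → f/18 — 3 1/3 stops stopped down (darker).
Net change so far: 4 1/3 stops darker. Offset with the shutter speed: 1/2500 → 1/2000 → 1/1600 → 1/1250 → 1/1000 → 1/800 → 1/640 → 1/500 → 1/400 → 1/320 → 1/250 → 1/200 → 1/160 → 1/125.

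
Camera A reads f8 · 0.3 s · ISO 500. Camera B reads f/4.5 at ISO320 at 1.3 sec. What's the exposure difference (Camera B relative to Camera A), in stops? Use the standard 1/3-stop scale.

Aperture: f/8 → f/7.1 → f/6.3 → f/5.6 → f/5 → f/4.5 — 1 2/3 stops wider (brighter).
Shutter speed: 0.3 → 0.4 → 0.5 → 0.6 → 0.8 → 1 → 1.3 — 2 stops longer (brighter).
ISO: 500 → 400 → 320 — 2/3 stop lower (darker).
Net: +1 2/3 +2 −2/3 = +3 stops.

3 stops brighter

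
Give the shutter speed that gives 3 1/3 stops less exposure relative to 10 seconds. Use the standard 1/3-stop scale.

Shutter speed: 10 → 8 → 6 → 5 → 4 → 3.2 → 2.5 → 2 → 1.6 → 1.3 → 1 — 3 1/3 stops shorter (darker).

1 s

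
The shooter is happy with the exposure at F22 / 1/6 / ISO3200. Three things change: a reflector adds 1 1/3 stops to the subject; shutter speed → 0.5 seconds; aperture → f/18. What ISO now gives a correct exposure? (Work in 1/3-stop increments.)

ISO 250

Scene light: 1 1/3 stops brighter.
Shutter speed: 1/6 → 1/5 → 1/4 → 0.3 → 0.4 → 0.5 — 1 2/3 stops slower (brighter).
Aperture: f/22 → f/20 → f/18 — 2/3 stop wider (brighter).
Net so far: 3 2/3 stops brighter. ISO: 3200 → 2500 → 2000 → 1600 → 1250 → 1000 → 800 → 640 → 500 → 400 → 320 → 250.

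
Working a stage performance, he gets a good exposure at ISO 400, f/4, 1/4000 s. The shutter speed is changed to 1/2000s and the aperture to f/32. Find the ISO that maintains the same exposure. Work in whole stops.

Shutter speed: 1/4000 → 1/2000 — 1 stop longer (brighter).
Aperture: f/4 → f/5.6 → f/8 → f/11 → f/16 → f/22 → f/32 — 6 stops narrower (darker).
Net change so far: 5 stops darker. Offset with the ISO: 400 → 800 → 1600 → 3200 → 6400 → 12800.

ISO 12800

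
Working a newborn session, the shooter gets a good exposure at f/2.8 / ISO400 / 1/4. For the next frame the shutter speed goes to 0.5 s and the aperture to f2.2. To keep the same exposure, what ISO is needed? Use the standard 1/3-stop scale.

Shutter speed: 1/4 → 0.3 → 0.4 → 0.5 — 1 stop slower (brighter).
Aperture: f/2.8 → f/2.5 → f/2.2 — 2/3 stop opened up (brighter).
Net change so far: 1 2/3 stops brighter. Offset with the ISO: 400 → 320 → 250 → 200 → 160 → 125.

ISO 125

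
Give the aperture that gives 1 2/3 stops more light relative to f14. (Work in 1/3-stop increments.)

f/8

Aperture: f/14 → f/13 → f/11 → f/10 → f/9 → f/8 — 1 2/3 stops opened up (brighter).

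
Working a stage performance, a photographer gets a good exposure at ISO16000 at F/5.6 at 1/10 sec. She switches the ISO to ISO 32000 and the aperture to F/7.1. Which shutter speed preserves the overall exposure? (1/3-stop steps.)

1/13s

ISO: 16000 → 20000 → 25600 → 32000 — 1 stop raised (brighter).
Aperture: f/5.6 → f/6.3 → f/7.1 — 2/3 stop stopped down (darker).
Net change so far: 1/3 stop brighter. Offset with the shutter speed: 1/10 → 1/13.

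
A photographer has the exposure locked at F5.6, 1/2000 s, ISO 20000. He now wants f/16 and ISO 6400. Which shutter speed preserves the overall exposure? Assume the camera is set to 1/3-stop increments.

Aperture: f/5.6 → f/6.3 → f/7.1 → f/8 → f/9 → f/10 → f/11 → f/13 → f/14 → f/16 — 3 stops stopped down (darker).
ISO: 20000 → 16000 → 12800 → 10000 → 8000 → 6400 — 1 2/3 stops dropped (darker).
Net change so far: 4 2/3 stops darker. Offset with the shutter speed: 1/2000 → 1/1600 → 1/1250 → 1/1000 → 1/800 → 1/640 → 1/500 → 1/400 → 1/320 → 1/250 → 1/200 → 1/160 → 1/125 → 1/100 → 1/80.

1/80s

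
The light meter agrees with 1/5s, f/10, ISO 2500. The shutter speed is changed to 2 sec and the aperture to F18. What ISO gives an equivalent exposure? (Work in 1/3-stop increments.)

ISO 800

Shutter speed: 1/5 → 1/4 → 0.3 → 0.4 → 0.5 → 0.6 → 0.8 → 1 → 1.3 → 1.6 → 2 — 3 1/3 stops longer (brighter).
Aperture: f/10 → f/11 → f/13 → f/14 → f/16 → f/18 — 1 2/3 stops smaller aperture (darker).
Net change so far: 1 2/3 stops brighter. Offset with the ISO: 2500 → 2000 → 1600 → 1250 → 1000 → 800.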